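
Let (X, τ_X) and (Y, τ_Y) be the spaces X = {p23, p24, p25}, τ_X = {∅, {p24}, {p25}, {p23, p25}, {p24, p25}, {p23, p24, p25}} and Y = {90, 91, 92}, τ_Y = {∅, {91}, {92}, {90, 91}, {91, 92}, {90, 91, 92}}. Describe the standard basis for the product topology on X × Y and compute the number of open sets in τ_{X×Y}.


Basis B = {∅ × ∅, {p24} × {91}, {p24} × {92}, {p25} × {91}, {p25} × {92}, {p23, p25} × {91}, {p23, p25} × {92}, {p24} × {90, 91}, {p24} × {91, 92}, {p24, p25} × {91}, {p24, p25} × {92}, {p25} × {90, 91}, {p25} × {91, 92}, {p23, p24, p25} × {91}, {p23, p24, p25} × {92}, {p24} × {90, 91, 92}, {p25} × {90, 91, 92}, {p23, p25} × {90, 91}, {p23, p25} × {91, 92}, {p24, p25} × {90, 91}, {p24, p25} × {91, 92}, {p23, p25} × {90, 91, 92}, {p23, p24, p25} × {90, 91}, {p23, p24, p25} × {91, 92}, {p24, p25} × {90, 91, 92}, {p23, p24, p25} × {90, 91, 92}}; |τ_{X×Y}| = 108.

Enumerate products U × V with U ∈ τ_X, V ∈ τ_Y (deduplicated):
  ∅ × ∅ = {} (∅)
  {p24} × {91} = {(p24,91)}
  {p24} × {92} = {(p24,92)}
  {p25} × {91} = {(p25,91)}
  {p25} × {92} = {(p25,92)}
  {p23, p25} × {91} = {(p23,91), (p25,91)}
  {p23, p25} × {92} = {(p23,92), (p25,92)}
  {p24} × {90, 91} = {(p24,90), (p24,91)}
  {p24} × {91, 92} = {(p24,91), (p24,92)}
  {p24, p25} × {91} = {(p24,91), (p25,91)}
  {p24, p25} × {92} = {(p24,92), (p25,92)}
  {p25} × {90, 91} = {(p25,90), (p25,91)}
  {p25} × {91, 92} = {(p25,91), (p25,92)}
  {p23, p24, p25} × {91} = {(p23,91), (p24,91), (p25,91)}
  {p23, p24, p25} × {92} = {(p23,92), (p24,92), (p25,92)}
  {p24} × {90, 91, 92} = {(p24,90), (p24,91), (p24,92)}
  {p25} × {90, 91, 92} = {(p25,90), (p25,91), (p25,92)}
  {p23, p25} × {90, 91} = {(p23,90), (p23,91), (p25,90), (p25,91)}
  {p23, p25} × {91, 92} = {(p23,91), (p23,92), (p25,91), (p25,92)}
  {p24, p25} × {90, 91} = {(p24,90), (p24,91), (p25,90), (p25,91)}
  {p24, p25} × {91, 92} = {(p24,91), (p24,92), (p25,91), (p25,92)}
  {p23, p25} × {90, 91, 92} = {(p23,90), (p23,91), (p23,92), (p25,90), (p25,91), (p25,92)}
  {p23, p24, p25} × {90, 91} = {(p23,90), (p23,91), (p24,90), (p24,91), (p25,90), (p25,91)}
  {p23, p24, p25} × {91, 92} = {(p23,91), (p23,92), (p24,91), (p24,92), (p25,91), (p25,92)}
  {p24, p25} × {90, 91, 92} = {(p24,90), (p24,91), (p24,92), (p25,90), (p25,91), (p25,92)}
  {p23, p24, p25} × {90, 91, 92} = {(p23,90), (p23,91), (p23,92), (p24,90), (p24,91), (p24,92), (p25,90), (p25,91), (p25,92)}
These 26 distinct sets form the basis B.
Close under arbitrary unions to get τ_{X×Y}; counting gives |τ_{X×Y}| = 108.


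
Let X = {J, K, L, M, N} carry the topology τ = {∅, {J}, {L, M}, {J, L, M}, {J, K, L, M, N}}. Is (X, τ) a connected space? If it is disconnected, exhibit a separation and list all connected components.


(X, τ) is connected.

Find clopen sets (U ∈ τ with X ∖ U ∈ τ):
  U = ∅, X ∖ U = {J, K, L, M, N} — both open, so U is clopen.
  U = {J, K, L, M, N}, X ∖ U = ∅ — both open, so U is clopen.
Only trivial clopens (∅ and X) exist, so (X, τ) is connected.
Compute connected components by grouping points that agree on all clopens:
  component: {J, K, L, M, N}


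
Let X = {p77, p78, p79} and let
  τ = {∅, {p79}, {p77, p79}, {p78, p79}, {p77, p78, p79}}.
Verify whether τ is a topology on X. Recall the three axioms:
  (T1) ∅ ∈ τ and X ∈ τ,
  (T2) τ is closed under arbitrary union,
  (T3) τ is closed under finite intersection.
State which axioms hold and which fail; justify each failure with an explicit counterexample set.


τ IS a topology on X.

Axiom (T1): ∅ ∈ τ? Yes; X ∈ τ? Yes.
Axiom (T2/T3): check pairwise unions and intersections of members of τ.
All pairwise intersections and unions checked — each lies in τ. Therefore τ satisfies (T1), (T2), (T3): it IS a topology on X.


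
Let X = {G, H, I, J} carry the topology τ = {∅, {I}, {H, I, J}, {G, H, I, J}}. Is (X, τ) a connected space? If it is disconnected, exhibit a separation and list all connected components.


(X, τ) is connected.

Find clopen sets (U ∈ τ with X ∖ U ∈ τ):
  U = ∅, X ∖ U = {G, H, I, J} — both open, so U is clopen.
  U = {G, H, I, J}, X ∖ U = ∅ — both open, so U is clopen.
Only trivial clopens (∅ and X) exist, so (X, τ) is connected.
Compute connected components by grouping points that agree on all clopens:
  component: {G, H, I, J}


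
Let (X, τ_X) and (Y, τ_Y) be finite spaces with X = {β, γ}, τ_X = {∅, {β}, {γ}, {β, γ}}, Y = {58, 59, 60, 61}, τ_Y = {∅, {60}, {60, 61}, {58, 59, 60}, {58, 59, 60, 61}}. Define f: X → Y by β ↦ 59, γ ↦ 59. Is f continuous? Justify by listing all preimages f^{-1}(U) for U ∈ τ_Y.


f IS continuous.

Compute f^{-1}(U) for each U ∈ τ_Y:
  U = ∅: f^{-1}(U) = ∅ ∈ τ_X ✓.
  U = {60}: f^{-1}(U) = ∅ ∈ τ_X ✓.
  U = {60, 61}: f^{-1}(U) = ∅ ∈ τ_X ✓.
  U = {58, 59, 60}: f^{-1}(U) = {β, γ} ∈ τ_X ✓.
  U = {58, 59, 60, 61}: f^{-1}(U) = {β, γ} ∈ τ_X ✓.
Every preimage lies in τ_X, so f IS continuous.


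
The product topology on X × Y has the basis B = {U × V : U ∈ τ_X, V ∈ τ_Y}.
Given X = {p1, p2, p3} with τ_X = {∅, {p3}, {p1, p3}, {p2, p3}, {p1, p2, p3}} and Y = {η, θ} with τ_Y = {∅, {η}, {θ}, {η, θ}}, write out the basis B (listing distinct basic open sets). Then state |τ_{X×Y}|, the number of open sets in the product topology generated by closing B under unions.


Basis B = {∅ × ∅, {p3} × {η}, {p3} × {θ}, {p1, p3} × {η}, {p1, p3} × {θ}, {p2, p3} × {η}, {p2, p3} × {θ}, {p3} × {η, θ}, {p1, p2, p3} × {η}, {p1, p2, p3} × {θ}, {p1, p3} × {η, θ}, {p2, p3} × {η, θ}, {p1, p2, p3} × {η, θ}}; |τ_{X×Y}| = 25.

Enumerate products U × V with U ∈ τ_X, V ∈ τ_Y (deduplicated):
  ∅ × ∅ = {} (∅)
  {p3} × {η} = {(p3,η)}
  {p3} × {θ} = {(p3,θ)}
  {p1, p3} × {η} = {(p1,η), (p3,η)}
  {p1, p3} × {θ} = {(p1,θ), (p3,θ)}
  {p2, p3} × {η} = {(p2,η), (p3,η)}
  {p2, p3} × {θ} = {(p2,θ), (p3,θ)}
  {p3} × {η, θ} = {(p3,η), (p3,θ)}
  {p1, p2, p3} × {η} = {(p1,η), (p2,η), (p3,η)}
  {p1, p2, p3} × {θ} = {(p1,θ), (p2,θ), (p3,θ)}
  {p1, p3} × {η, θ} = {(p1,η), (p1,θ), (p3,η), (p3,θ)}
  {p2, p3} × {η, θ} = {(p2,η), (p2,θ), (p3,η), (p3,θ)}
  {p1, p2, p3} × {η, θ} = {(p1,η), (p1,θ), (p2,η), (p2,θ), (p3,η), (p3,θ)}
These 13 distinct sets form the basis B.
Close under arbitrary unions to get τ_{X×Y}; counting gives |τ_{X×Y}| = 25.


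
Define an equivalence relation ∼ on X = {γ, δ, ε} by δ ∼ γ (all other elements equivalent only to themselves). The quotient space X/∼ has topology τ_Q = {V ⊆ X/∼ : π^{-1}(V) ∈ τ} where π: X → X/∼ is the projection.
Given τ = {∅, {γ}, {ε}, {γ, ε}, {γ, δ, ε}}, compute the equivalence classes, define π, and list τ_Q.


X/∼ = {[γ=δ], [ε]}; |τ_Q| = 3.

Equivalence classes: [γ=δ], [ε].
Quotient map π: X → X/∼ sends γ ↦ [γ=δ], δ ↦ [γ=δ], ε ↦ [ε].
For each subset V ⊆ X/∼, compute π^{-1}(V) ⊆ X and check whether π^{-1}(V) ∈ τ. V is open in τ_Q iff π^{-1}(V) ∈ τ.
  V = {}: π^{-1}(V) = ∅ ∈ τ ✓.
  V = {[γ=δ]}: π^{-1}(V) = {γ, δ} ∉ τ ✗.
  V = {[ε]}: π^{-1}(V) = {ε} ∈ τ ✓.
  V = {[γ=δ], [ε]}: π^{-1}(V) = {γ, δ, ε} ∈ τ ✓.
Open sets in the quotient: τ_Q = {{}, {[ε]}, {[γ=δ], [ε]}} (3 elements).


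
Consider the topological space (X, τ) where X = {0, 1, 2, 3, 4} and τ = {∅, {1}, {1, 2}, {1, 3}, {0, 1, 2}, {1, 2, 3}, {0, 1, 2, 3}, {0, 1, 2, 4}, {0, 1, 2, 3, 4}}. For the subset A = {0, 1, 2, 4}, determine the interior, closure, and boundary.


int(A) = {0, 1, 2, 4}, cl(A) = {0, 1, 2, 3, 4}, ∂A = {3}.

Closed sets in (X, τ) are complements of opens:
  closed(X, τ) = {∅, {3}, {4}, {0, 4}, {3, 4}, {0, 2, 4}, {0, 3, 4}, {0, 2, 3, 4}, {0, 1, 2, 3, 4}}.
int(A) = ⋃ {U ∈ τ : U ⊆ A}. Opens contained in A: ∅, {1}, {1, 2}, {0, 1, 2}, {0, 1, 2, 4}.
Taking the union of these: int(A) = {0, 1, 2, 4}.
cl(A) = ⋂ {C closed : A ⊆ C}. Closed sets containing A: {0, 1, 2, 3, 4}.
Intersecting these: cl(A) = {0, 1, 2, 3, 4}.
∂A = cl(A) ∖ int(A) = {0, 1, 2, 3, 4} ∖ {0, 1, 2, 4} = {3}.


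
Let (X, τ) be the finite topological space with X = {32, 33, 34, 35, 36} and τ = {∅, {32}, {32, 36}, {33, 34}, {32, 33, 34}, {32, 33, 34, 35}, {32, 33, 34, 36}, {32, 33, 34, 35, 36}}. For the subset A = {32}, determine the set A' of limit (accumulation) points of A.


A' = {35, 36}

For each x ∈ X, list the open sets U ∈ τ with x ∈ U, then check whether U ∩ (A ∖ {x}) ≠ ∅ for every such U.
  x = 32: open {32} ∋ x has {32} ∩ (A ∖ {32}) = ∅, so x is NOT a limit point.
  x = 33: open {33, 34} ∋ x has {33, 34} ∩ (A ∖ {33}) = ∅, so x is NOT a limit point.
  x = 34: open {33, 34} ∋ x has {33, 34} ∩ (A ∖ {34}) = ∅, so x is NOT a limit point.
  x = 35: opens ∋ x are {32, 33, 34, 35}, {32, 33, 34, 35, 36}; each meets A ∖ {35}, so x IS a limit point.
  x = 36: opens ∋ x are {32, 36}, {32, 33, 34, 36}, {32, 33, 34, 35, 36}; each meets A ∖ {36}, so x IS a limit point.
Collecting: A' = {35, 36}.


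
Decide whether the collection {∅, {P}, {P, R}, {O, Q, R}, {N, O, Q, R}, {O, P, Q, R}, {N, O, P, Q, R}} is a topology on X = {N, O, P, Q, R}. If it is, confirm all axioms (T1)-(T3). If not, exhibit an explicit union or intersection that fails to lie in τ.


τ is NOT a topology on X.

Axiom (T1): ∅ ∈ τ? Yes; X ∈ τ? Yes.
Axiom (T2/T3): check pairwise unions and intersections of members of τ.
Counterexample for (T3): {P, R} ∩ {O, Q, R} = {R} ∉ τ. Therefore τ is NOT a topology.


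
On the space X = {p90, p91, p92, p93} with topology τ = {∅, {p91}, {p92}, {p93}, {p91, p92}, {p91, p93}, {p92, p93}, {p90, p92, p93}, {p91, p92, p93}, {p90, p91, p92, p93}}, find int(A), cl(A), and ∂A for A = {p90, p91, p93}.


int(A) = {p91, p93}, cl(A) = {p90, p91, p93}, ∂A = {p90}.

Closed sets in (X, τ) are complements of opens:
  closed(X, τ) = {∅, {p90}, {p91}, {p90, p91}, {p90, p92}, {p90, p93}, {p90, p91, p92}, {p90, p91, p93}, {p90, p92, p93}, {p90, p91, p92, p93}}.
int(A) = ⋃ {U ∈ τ : U ⊆ A}. Opens contained in A: ∅, {p91}, {p93}, {p91, p93}.
Taking the union of these: int(A) = {p91, p93}.
cl(A) = ⋂ {C closed : A ⊆ C}. Closed sets containing A: {p90, p91, p93}, {p90, p91, p92, p93}.
Intersecting these: cl(A) = {p90, p91, p93}.
∂A = cl(A) ∖ int(A) = {p90, p91, p93} ∖ {p91, p93} = {p90}.


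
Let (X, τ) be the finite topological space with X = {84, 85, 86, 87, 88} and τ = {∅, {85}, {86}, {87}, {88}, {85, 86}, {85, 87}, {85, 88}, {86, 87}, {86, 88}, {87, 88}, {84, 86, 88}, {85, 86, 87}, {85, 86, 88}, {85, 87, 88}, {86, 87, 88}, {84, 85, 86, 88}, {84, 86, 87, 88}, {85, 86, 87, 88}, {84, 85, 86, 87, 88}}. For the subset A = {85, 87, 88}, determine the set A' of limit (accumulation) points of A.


A' = {84}

For each x ∈ X, list the open sets U ∈ τ with x ∈ U, then check whether U ∩ (A ∖ {x}) ≠ ∅ for every such U.
  x = 84: opens ∋ x are {84, 86, 88}, {84, 85, 86, 88}, {84, 86, 87, 88}, {84, 85, 86, 87, 88}; each meets A ∖ {84}, so x IS a limit point.
  x = 85: open {85} ∋ x has {85} ∩ (A ∖ {85}) = ∅, so x is NOT a limit point.
  x = 86: open {86} ∋ x has {86} ∩ (A ∖ {86}) = ∅, so x is NOT a limit point.
  x = 87: open {87} ∋ x has {87} ∩ (A ∖ {87}) = ∅, so x is NOT a limit point.
  x = 88: open {88} ∋ x has {88} ∩ (A ∖ {88}) = ∅, so x is NOT a limit point.
Collecting: A' = {84}.


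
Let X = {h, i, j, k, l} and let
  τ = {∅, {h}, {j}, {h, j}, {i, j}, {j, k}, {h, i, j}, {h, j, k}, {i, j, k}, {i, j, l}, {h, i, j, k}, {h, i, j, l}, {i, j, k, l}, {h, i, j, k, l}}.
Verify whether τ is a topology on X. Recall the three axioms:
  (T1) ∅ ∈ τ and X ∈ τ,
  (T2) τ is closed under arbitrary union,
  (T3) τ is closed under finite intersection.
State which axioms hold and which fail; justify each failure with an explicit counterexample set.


τ IS a topology on X.

Axiom (T1): ∅ ∈ τ? Yes; X ∈ τ? Yes.
Axiom (T2/T3): check pairwise unions and intersections of members of τ.
All pairwise intersections and unions checked — each lies in τ. Therefore τ satisfies (T1), (T2), (T3): it IS a topology on X.


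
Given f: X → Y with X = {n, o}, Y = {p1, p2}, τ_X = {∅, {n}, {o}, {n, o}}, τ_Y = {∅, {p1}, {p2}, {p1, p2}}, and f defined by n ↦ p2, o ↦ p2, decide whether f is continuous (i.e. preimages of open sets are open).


f IS continuous.

Compute f^{-1}(U) for each U ∈ τ_Y:
  U = ∅: f^{-1}(U) = ∅ ∈ τ_X ✓.
  U = {p1}: f^{-1}(U) = ∅ ∈ τ_X ✓.
  U = {p2}: f^{-1}(U) = {n, o} ∈ τ_X ✓.
  U = {p1, p2}: f^{-1}(U) = {n, o} ∈ τ_X ✓.
Every preimage lies in τ_X, so f IS continuous.


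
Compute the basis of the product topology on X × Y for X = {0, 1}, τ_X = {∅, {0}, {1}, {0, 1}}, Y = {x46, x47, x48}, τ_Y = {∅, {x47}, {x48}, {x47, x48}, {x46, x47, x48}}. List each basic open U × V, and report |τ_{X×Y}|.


Basis B = {∅ × ∅, {0} × {x47}, {0} × {x48}, {1} × {x47}, {1} × {x48}, {0} × {x47, x48}, {0, 1} × {x47}, {0, 1} × {x48}, {1} × {x47, x48}, {0} × {x46, x47, x48}, {1} × {x46, x47, x48}, {0, 1} × {x47, x48}, {0, 1} × {x46, x47, x48}}; |τ_{X×Y}| = 25.

Enumerate products U × V with U ∈ τ_X, V ∈ τ_Y (deduplicated):
  ∅ × ∅ = {} (∅)
  {0} × {x47} = {(0,x47)}
  {0} × {x48} = {(0,x48)}
  {1} × {x47} = {(1,x47)}
  {1} × {x48} = {(1,x48)}
  {0} × {x47, x48} = {(0,x47), (0,x48)}
  {0, 1} × {x47} = {(0,x47), (1,x47)}
  {0, 1} × {x48} = {(0,x48), (1,x48)}
  {1} × {x47, x48} = {(1,x47), (1,x48)}
  {0} × {x46, x47, x48} = {(0,x46), (0,x47), (0,x48)}
  {1} × {x46, x47, x48} = {(1,x46), (1,x47), (1,x48)}
  {0, 1} × {x47, x48} = {(0,x47), (0,x48), (1,x47), (1,x48)}
  {0, 1} × {x46, x47, x48} = {(0,x46), (0,x47), (0,x48), (1,x46), (1,x47), (1,x48)}
These 13 distinct sets form the basis B.
Close under arbitrary unions to get τ_{X×Y}; counting gives |τ_{X×Y}| = 25.


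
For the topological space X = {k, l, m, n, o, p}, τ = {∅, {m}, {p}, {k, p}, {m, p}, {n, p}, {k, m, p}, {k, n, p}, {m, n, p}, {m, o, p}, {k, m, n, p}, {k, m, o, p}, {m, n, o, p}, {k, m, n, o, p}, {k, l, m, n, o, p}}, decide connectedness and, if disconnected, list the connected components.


(X, τ) is connected.

Find clopen sets (U ∈ τ with X ∖ U ∈ τ):
  U = ∅, X ∖ U = {k, l, m, n, o, p} — both open, so U is clopen.
  U = {k, l, m, n, o, p}, X ∖ U = ∅ — both open, so U is clopen.
Only trivial clopens (∅ and X) exist, so (X, τ) is connected.
Compute connected components by grouping points that agree on all clopens:
  component: {k, l, m, n, o, p}


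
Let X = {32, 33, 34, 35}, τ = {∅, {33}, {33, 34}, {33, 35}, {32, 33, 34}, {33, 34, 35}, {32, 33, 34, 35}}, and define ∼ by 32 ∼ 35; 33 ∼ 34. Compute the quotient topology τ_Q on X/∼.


X/∼ = {[32=35], [33=34]}; |τ_Q| = 3.

Equivalence classes: [32=35], [33=34].
Quotient map π: X → X/∼ sends 32 ↦ [32=35], 33 ↦ [33=34], 34 ↦ [33=34], 35 ↦ [32=35].
For each subset V ⊆ X/∼, compute π^{-1}(V) ⊆ X and check whether π^{-1}(V) ∈ τ. V is open in τ_Q iff π^{-1}(V) ∈ τ.
  V = {}: π^{-1}(V) = ∅ ∈ τ ✓.
  V = {[32=35]}: π^{-1}(V) = {32, 35} ∉ τ ✗.
  V = {[33=34]}: π^{-1}(V) = {33, 34} ∈ τ ✓.
  V = {[32=35], [33=34]}: π^{-1}(V) = {32, 33, 34, 35} ∈ τ ✓.
Open sets in the quotient: τ_Q = {{}, {[33=34]}, {[32=35], [33=34]}} (3 elements).


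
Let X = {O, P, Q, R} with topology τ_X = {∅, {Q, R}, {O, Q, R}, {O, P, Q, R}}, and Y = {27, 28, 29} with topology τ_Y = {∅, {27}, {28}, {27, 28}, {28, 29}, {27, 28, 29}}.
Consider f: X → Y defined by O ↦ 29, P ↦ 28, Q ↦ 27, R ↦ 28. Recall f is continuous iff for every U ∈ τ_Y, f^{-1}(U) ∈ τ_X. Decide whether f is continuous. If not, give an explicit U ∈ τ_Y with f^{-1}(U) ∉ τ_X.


f is NOT continuous.

Compute f^{-1}(U) for each U ∈ τ_Y:
  U = ∅: f^{-1}(U) = ∅ ∈ τ_X ✓.
  U = {27}: f^{-1}(U) = {Q} ∉ τ_X ✗.
  U = {28}: f^{-1}(U) = {P, R} ∉ τ_X ✗.
  U = {27, 28}: f^{-1}(U) = {P, Q, R} ∉ τ_X ✗.
  U = {28, 29}: f^{-1}(U) = {O, P, R} ∉ τ_X ✗.
  U = {27, 28, 29}: f^{-1}(U) = {O, P, Q, R} ∈ τ_X ✓.
Found U = {27} with f^{-1}(U) = {Q} not in τ_X. Therefore f is NOT continuous.


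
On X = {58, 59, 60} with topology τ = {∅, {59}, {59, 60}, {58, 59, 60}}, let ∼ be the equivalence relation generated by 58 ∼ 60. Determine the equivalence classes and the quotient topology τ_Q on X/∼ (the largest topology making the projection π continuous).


X/∼ = {[58=60], [59]}; |τ_Q| = 3.

Equivalence classes: [58=60], [59].
Quotient map π: X → X/∼ sends 58 ↦ [58=60], 59 ↦ [59], 60 ↦ [58=60].
For each subset V ⊆ X/∼, compute π^{-1}(V) ⊆ X and check whether π^{-1}(V) ∈ τ. V is open in τ_Q iff π^{-1}(V) ∈ τ.
  V = {}: π^{-1}(V) = ∅ ∈ τ ✓.
  V = {[58=60]}: π^{-1}(V) = {58, 60} ∉ τ ✗.
  V = {[59]}: π^{-1}(V) = {59} ∈ τ ✓.
  V = {[58=60], [59]}: π^{-1}(V) = {58, 59, 60} ∈ τ ✓.
Open sets in the quotient: τ_Q = {{}, {[59]}, {[58=60], [59]}} (3 elements).


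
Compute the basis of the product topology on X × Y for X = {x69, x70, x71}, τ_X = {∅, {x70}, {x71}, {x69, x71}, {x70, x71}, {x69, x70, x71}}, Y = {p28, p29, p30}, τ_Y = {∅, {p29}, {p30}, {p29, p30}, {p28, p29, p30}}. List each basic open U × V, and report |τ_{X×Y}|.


Basis B = {∅ × ∅, {x70} × {p29}, {x70} × {p30}, {x71} × {p29}, {x71} × {p30}, {x69, x71} × {p29}, {x69, x71} × {p30}, {x70} × {p29, p30}, {x70, x71} × {p29}, {x70, x71} × {p30}, {x71} × {p29, p30}, {x69, x70, x71} × {p29}, {x69, x70, x71} × {p30}, {x70} × {p28, p29, p30}, {x71} × {p28, p29, p30}, {x69, x71} × {p29, p30}, {x70, x71} × {p29, p30}, {x69, x71} × {p28, p29, p30}, {x69, x70, x71} × {p29, p30}, {x70, x71} × {p28, p29, p30}, {x69, x70, x71} × {p28, p29, p30}}; |τ_{X×Y}| = 70.

Enumerate products U × V with U ∈ τ_X, V ∈ τ_Y (deduplicated):
  ∅ × ∅ = {} (∅)
  {x70} × {p29} = {(x70,p29)}
  {x70} × {p30} = {(x70,p30)}
  {x71} × {p29} = {(x71,p29)}
  {x71} × {p30} = {(x71,p30)}
  {x69, x71} × {p29} = {(x69,p29), (x71,p29)}
  {x69, x71} × {p30} = {(x69,p30), (x71,p30)}
  {x70} × {p29, p30} = {(x70,p29), (x70,p30)}
  {x70, x71} × {p29} = {(x70,p29), (x71,p29)}
  {x70, x71} × {p30} = {(x70,p30), (x71,p30)}
  {x71} × {p29, p30} = {(x71,p29), (x71,p30)}
  {x69, x70, x71} × {p29} = {(x69,p29), (x70,p29), (x71,p29)}
  {x69, x70, x71} × {p30} = {(x69,p30), (x70,p30), (x71,p30)}
  {x70} × {p28, p29, p30} = {(x70,p28), (x70,p29), (x70,p30)}
  {x71} × {p28, p29, p30} = {(x71,p28), (x71,p29), (x71,p30)}
  {x69, x71} × {p29, p30} = {(x69,p29), (x69,p30), (x71,p29), (x71,p30)}
  {x70, x71} × {p29, p30} = {(x70,p29), (x70,p30), (x71,p29), (x71,p30)}
  {x69, x71} × {p28, p29, p30} = {(x69,p28), (x69,p29), (x69,p30), (x71,p28), (x71,p29), (x71,p30)}
  {x69, x70, x71} × {p29, p30} = {(x69,p29), (x69,p30), (x70,p29), (x70,p30), (x71,p29), (x71,p30)}
  {x70, x71} × {p28, p29, p30} = {(x70,p28), (x70,p29), (x70,p30), (x71,p28), (x71,p29), (x71,p30)}
  {x69, x70, x71} × {p28, p29, p30} = {(x69,p28), (x69,p29), (x69,p30), (x70,p28), (x70,p29), (x70,p30), (x71,p28), (x71,p29), (x71,p30)}
These 21 distinct sets form the basis B.
Close under arbitrary unions to get τ_{X×Y}; counting gives |τ_{X×Y}| = 70.


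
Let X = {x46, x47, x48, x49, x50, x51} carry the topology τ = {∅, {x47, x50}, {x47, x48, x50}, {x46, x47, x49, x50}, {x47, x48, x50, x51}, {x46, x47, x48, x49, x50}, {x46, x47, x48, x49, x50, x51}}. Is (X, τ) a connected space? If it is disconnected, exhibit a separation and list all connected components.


(X, τ) is connected.

Find clopen sets (U ∈ τ with X ∖ U ∈ τ):
  U = ∅, X ∖ U = {x46, x47, x48, x49, x50, x51} — both open, so U is clopen.
  U = {x46, x47, x48, x49, x50, x51}, X ∖ U = ∅ — both open, so U is clopen.
Only trivial clopens (∅ and X) exist, so (X, τ) is connected.
Compute connected components by grouping points that agree on all clopens:
  component: {x46, x47, x48, x49, x50, x51}


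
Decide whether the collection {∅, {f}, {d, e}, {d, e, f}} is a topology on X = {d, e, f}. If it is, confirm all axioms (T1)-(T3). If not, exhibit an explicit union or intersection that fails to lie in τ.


τ IS a topology on X.

Axiom (T1): ∅ ∈ τ? Yes; X ∈ τ? Yes.
Axiom (T2/T3): check pairwise unions and intersections of members of τ.
All pairwise intersections and unions checked — each lies in τ. Therefore τ satisfies (T1), (T2), (T3): it IS a topology on X.


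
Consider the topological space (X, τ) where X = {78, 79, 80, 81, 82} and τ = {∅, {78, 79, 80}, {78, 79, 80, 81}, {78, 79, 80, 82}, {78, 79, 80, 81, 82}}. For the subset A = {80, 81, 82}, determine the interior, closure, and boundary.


int(A) = ∅, cl(A) = {78, 79, 80, 81, 82}, ∂A = {78, 79, 80, 81, 82}.

Closed sets in (X, τ) are complements of opens:
  closed(X, τ) = {∅, {81}, {82}, {81, 82}, {78, 79, 80, 81, 82}}.
int(A) = ⋃ {U ∈ τ : U ⊆ A}. Opens contained in A: ∅.
Taking the union of these: int(A) = ∅.
cl(A) = ⋂ {C closed : A ⊆ C}. Closed sets containing A: {78, 79, 80, 81, 82}.
Intersecting these: cl(A) = {78, 79, 80, 81, 82}.
∂A = cl(A) ∖ int(A) = {78, 79, 80, 81, 82} ∖ ∅ = {78, 79, 80, 81, 82}.


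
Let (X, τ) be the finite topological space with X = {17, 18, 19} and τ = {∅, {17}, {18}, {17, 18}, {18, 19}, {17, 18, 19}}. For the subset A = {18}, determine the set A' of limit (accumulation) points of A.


A' = {19}

For each x ∈ X, list the open sets U ∈ τ with x ∈ U, then check whether U ∩ (A ∖ {x}) ≠ ∅ for every such U.
  x = 17: open {17} ∋ x has {17} ∩ (A ∖ {17}) = ∅, so x is NOT a limit point.
  x = 18: open {18} ∋ x has {18} ∩ (A ∖ {18}) = ∅, so x is NOT a limit point.
  x = 19: opens ∋ x are {18, 19}, {17, 18, 19}; each meets A ∖ {19}, so x IS a limit point.
Collecting: A' = {19}.


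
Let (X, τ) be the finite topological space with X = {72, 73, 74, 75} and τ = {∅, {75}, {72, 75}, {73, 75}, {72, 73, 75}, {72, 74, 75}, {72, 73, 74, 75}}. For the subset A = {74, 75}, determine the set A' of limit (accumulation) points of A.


A' = {72, 73, 74}

For each x ∈ X, list the open sets U ∈ τ with x ∈ U, then check whether U ∩ (A ∖ {x}) ≠ ∅ for every such U.
  x = 72: opens ∋ x are {72, 75}, {72, 73, 75}, {72, 74, 75}, {72, 73, 74, 75}; each meets A ∖ {72}, so x IS a limit point.
  x = 73: opens ∋ x are {73, 75}, {72, 73, 75}, {72, 73, 74, 75}; each meets A ∖ {73}, so x IS a limit point.
  x = 74: opens ∋ x are {72, 74, 75}, {72, 73, 74, 75}; each meets A ∖ {74}, so x IS a limit point.
  x = 75: open {75} ∋ x has {75} ∩ (A ∖ {75}) = ∅, so x is NOT a limit point.
Collecting: A' = {72, 73, 74}.


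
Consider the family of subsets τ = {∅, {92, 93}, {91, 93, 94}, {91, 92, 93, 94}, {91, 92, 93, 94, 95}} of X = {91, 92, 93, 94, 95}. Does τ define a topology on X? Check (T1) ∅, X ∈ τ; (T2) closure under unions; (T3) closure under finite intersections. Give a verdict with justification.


τ is NOT a topology on X.

Axiom (T1): ∅ ∈ τ? Yes; X ∈ τ? Yes.
Axiom (T2/T3): check pairwise unions and intersections of members of τ.
Counterexample for (T3): {92, 93} ∩ {91, 93, 94} = {93} ∉ τ. Therefore τ is NOT a topology.


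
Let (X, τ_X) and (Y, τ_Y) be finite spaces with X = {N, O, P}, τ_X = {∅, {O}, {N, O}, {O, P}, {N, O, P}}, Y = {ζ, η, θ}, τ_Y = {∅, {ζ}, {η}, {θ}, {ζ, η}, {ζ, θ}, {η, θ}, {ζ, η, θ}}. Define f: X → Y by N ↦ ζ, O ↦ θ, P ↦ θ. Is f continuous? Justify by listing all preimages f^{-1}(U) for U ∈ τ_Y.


f is NOT continuous.

Compute f^{-1}(U) for each U ∈ τ_Y:
  U = ∅: f^{-1}(U) = ∅ ∈ τ_X ✓.
  U = {ζ}: f^{-1}(U) = {N} ∉ τ_X ✗.
  U = {η}: f^{-1}(U) = ∅ ∈ τ_X ✓.
  U = {θ}: f^{-1}(U) = {O, P} ∈ τ_X ✓.
  U = {ζ, η}: f^{-1}(U) = {N} ∉ τ_X ✗.
  U = {ζ, θ}: f^{-1}(U) = {N, O, P} ∈ τ_X ✓.
  U = {η, θ}: f^{-1}(U) = {O, P} ∈ τ_X ✓.
  U = {ζ, η, θ}: f^{-1}(U) = {N, O, P} ∈ τ_X ✓.
Found U = {ζ} with f^{-1}(U) = {N} not in τ_X. Therefore f is NOT continuous.


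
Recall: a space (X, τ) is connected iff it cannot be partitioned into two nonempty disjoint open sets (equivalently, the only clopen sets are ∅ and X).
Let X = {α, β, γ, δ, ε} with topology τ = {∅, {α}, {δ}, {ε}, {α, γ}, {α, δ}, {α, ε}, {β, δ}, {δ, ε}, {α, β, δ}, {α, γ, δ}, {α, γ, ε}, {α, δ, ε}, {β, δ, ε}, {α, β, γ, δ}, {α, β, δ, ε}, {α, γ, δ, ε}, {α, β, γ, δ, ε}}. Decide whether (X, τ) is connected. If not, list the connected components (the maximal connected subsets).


(X, τ) is disconnected; components = [{ε}, {α, γ}, {β, δ}].

Find clopen sets (U ∈ τ with X ∖ U ∈ τ):
  U = ∅, X ∖ U = {α, β, γ, δ, ε} — both open, so U is clopen.
  U = {ε}, X ∖ U = {α, β, γ, δ} — both open, so U is clopen.
  U = {α, γ}, X ∖ U = {β, δ, ε} — both open, so U is clopen.
  U = {β, δ}, X ∖ U = {α, γ, ε} — both open, so U is clopen.
  U = {α, γ, ε}, X ∖ U = {β, δ} — both open, so U is clopen.
  U = {β, δ, ε}, X ∖ U = {α, γ} — both open, so U is clopen.
  U = {α, β, γ, δ}, X ∖ U = {ε} — both open, so U is clopen.
  U = {α, β, γ, δ, ε}, X ∖ U = ∅ — both open, so U is clopen.
Nontrivial clopen(s) exist: e.g. {β, δ, ε}. So (X, τ) is disconnected.
Compute connected components by grouping points that agree on all clopens:
  component: {ε}
  component: {α, γ}
  component: {β, δ}


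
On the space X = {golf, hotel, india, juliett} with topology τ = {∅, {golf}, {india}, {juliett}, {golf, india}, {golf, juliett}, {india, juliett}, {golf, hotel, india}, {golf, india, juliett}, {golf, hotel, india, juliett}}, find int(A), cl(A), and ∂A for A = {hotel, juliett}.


int(A) = {juliett}, cl(A) = {hotel, juliett}, ∂A = {hotel}.

Closed sets in (X, τ) are complements of opens:
  closed(X, τ) = {∅, {hotel}, {juliett}, {golf, hotel}, {hotel, india}, {hotel, juliett}, {golf, hotel, india}, {golf, hotel, juliett}, {hotel, india, juliett}, {golf, hotel, india, juliett}}.
int(A) = ⋃ {U ∈ τ : U ⊆ A}. Opens contained in A: ∅, {juliett}.
Taking the union of these: int(A) = {juliett}.
cl(A) = ⋂ {C closed : A ⊆ C}. Closed sets containing A: {hotel, juliett}, {golf, hotel, juliett}, {hotel, india, juliett}, {golf, hotel, india, juliett}.
Intersecting these: cl(A) = {hotel, juliett}.
∂A = cl(A) ∖ int(A) = {hotel, juliett} ∖ {juliett} = {hotel}.


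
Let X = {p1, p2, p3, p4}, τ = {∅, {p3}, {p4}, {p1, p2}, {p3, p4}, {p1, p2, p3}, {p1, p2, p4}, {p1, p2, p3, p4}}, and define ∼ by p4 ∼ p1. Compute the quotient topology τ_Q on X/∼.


X/∼ = {[p1=p4], [p2], [p3]}; |τ_Q| = 4.

Equivalence classes: [p1=p4], [p2], [p3].
Quotient map π: X → X/∼ sends p1 ↦ [p1=p4], p2 ↦ [p2], p3 ↦ [p3], p4 ↦ [p1=p4].
For each subset V ⊆ X/∼, compute π^{-1}(V) ⊆ X and check whether π^{-1}(V) ∈ τ. V is open in τ_Q iff π^{-1}(V) ∈ τ.
  V = {}: π^{-1}(V) = ∅ ∈ τ ✓.
  V = {[p1=p4]}: π^{-1}(V) = {p1, p4} ∉ τ ✗.
  V = {[p2]}: π^{-1}(V) = {p2} ∉ τ ✗.
  V = {[p1=p4], [p2]}: π^{-1}(V) = {p1, p2, p4} ∈ τ ✓.
  V = {[p3]}: π^{-1}(V) = {p3} ∈ τ ✓.
  V = {[p1=p4], [p3]}: π^{-1}(V) = {p1, p3, p4} ∉ τ ✗.
  V = {[p2], [p3]}: π^{-1}(V) = {p2, p3} ∉ τ ✗.
  V = {[p1=p4], [p2], [p3]}: π^{-1}(V) = {p1, p2, p3, p4} ∈ τ ✓.
Open sets in the quotient: τ_Q = {{}, {[p1=p4], [p2]}, {[p3]}, {[p1=p4], [p2], [p3]}} (4 elements).


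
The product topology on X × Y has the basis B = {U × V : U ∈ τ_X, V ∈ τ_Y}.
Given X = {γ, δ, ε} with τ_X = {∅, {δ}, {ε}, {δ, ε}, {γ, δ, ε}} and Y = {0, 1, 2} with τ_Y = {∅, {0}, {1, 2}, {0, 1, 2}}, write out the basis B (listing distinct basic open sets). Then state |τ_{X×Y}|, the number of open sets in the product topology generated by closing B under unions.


Basis B = {∅ × ∅, {δ} × {0}, {ε} × {0}, {δ, ε} × {0}, {δ} × {1, 2}, {ε} × {1, 2}, {γ, δ, ε} × {0}, {δ} × {0, 1, 2}, {ε} × {0, 1, 2}, {δ, ε} × {1, 2}, {γ, δ, ε} × {1, 2}, {δ, ε} × {0, 1, 2}, {γ, δ, ε} × {0, 1, 2}}; |τ_{X×Y}| = 25.

Enumerate products U × V with U ∈ τ_X, V ∈ τ_Y (deduplicated):
  ∅ × ∅ = {} (∅)
  {δ} × {0} = {(δ,0)}
  {ε} × {0} = {(ε,0)}
  {δ, ε} × {0} = {(δ,0), (ε,0)}
  {δ} × {1, 2} = {(δ,1), (δ,2)}
  {ε} × {1, 2} = {(ε,1), (ε,2)}
  {γ, δ, ε} × {0} = {(γ,0), (δ,0), (ε,0)}
  {δ} × {0, 1, 2} = {(δ,0), (δ,1), (δ,2)}
  {ε} × {0, 1, 2} = {(ε,0), (ε,1), (ε,2)}
  {δ, ε} × {1, 2} = {(δ,1), (δ,2), (ε,1), (ε,2)}
  {γ, δ, ε} × {1, 2} = {(γ,1), (γ,2), (δ,1), (δ,2), (ε,1), (ε,2)}
  {δ, ε} × {0, 1, 2} = {(δ,0), (δ,1), (δ,2), (ε,0), (ε,1), (ε,2)}
  {γ, δ, ε} × {0, 1, 2} = {(γ,0), (γ,1), (γ,2), (δ,0), (δ,1), (δ,2), (ε,0), (ε,1), (ε,2)}
These 13 distinct sets form the basis B.
Close under arbitrary unions to get τ_{X×Y}; counting gives |τ_{X×Y}| = 25.


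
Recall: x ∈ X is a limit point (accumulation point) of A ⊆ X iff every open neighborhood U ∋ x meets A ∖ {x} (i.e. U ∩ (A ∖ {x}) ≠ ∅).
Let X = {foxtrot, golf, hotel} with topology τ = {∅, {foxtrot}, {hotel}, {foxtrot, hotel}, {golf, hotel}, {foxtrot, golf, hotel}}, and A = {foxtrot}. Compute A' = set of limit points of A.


A' = ∅

For each x ∈ X, list the open sets U ∈ τ with x ∈ U, then check whether U ∩ (A ∖ {x}) ≠ ∅ for every such U.
  x = foxtrot: open {foxtrot} ∋ x has {foxtrot} ∩ (A ∖ {foxtrot}) = ∅, so x is NOT a limit point.
  x = golf: open {golf, hotel} ∋ x has {golf, hotel} ∩ (A ∖ {golf}) = ∅, so x is NOT a limit point.
  x = hotel: open {hotel} ∋ x has {hotel} ∩ (A ∖ {hotel}) = ∅, so x is NOT a limit point.
Collecting: A' = ∅.


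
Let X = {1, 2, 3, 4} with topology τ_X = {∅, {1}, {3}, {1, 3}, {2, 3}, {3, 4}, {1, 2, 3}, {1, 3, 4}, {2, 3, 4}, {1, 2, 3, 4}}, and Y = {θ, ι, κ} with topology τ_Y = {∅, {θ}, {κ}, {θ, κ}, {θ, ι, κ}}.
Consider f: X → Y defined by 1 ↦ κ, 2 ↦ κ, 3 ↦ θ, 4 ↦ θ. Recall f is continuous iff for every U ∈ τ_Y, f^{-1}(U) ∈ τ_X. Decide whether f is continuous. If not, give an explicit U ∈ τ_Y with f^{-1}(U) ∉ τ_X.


f is NOT continuous.

Compute f^{-1}(U) for each U ∈ τ_Y:
  U = ∅: f^{-1}(U) = ∅ ∈ τ_X ✓.
  U = {θ}: f^{-1}(U) = {3, 4} ∈ τ_X ✓.
  U = {κ}: f^{-1}(U) = {1, 2} ∉ τ_X ✗.
  U = {θ, κ}: f^{-1}(U) = {1, 2, 3, 4} ∈ τ_X ✓.
  U = {θ, ι, κ}: f^{-1}(U) = {1, 2, 3, 4} ∈ τ_X ✓.
Found U = {κ} with f^{-1}(U) = {1, 2} not in τ_X. Therefore f is NOT continuous.


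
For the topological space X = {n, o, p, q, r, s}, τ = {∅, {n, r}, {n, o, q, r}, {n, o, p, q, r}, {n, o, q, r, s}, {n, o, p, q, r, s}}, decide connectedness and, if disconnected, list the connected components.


(X, τ) is connected.

Find clopen sets (U ∈ τ with X ∖ U ∈ τ):
  U = ∅, X ∖ U = {n, o, p, q, r, s} — both open, so U is clopen.
  U = {n, o, p, q, r, s}, X ∖ U = ∅ — both open, so U is clopen.
Only trivial clopens (∅ and X) exist, so (X, τ) is connected.
Compute connected components by grouping points that agree on all clopens:
  component: {n, o, p, q, r, s}


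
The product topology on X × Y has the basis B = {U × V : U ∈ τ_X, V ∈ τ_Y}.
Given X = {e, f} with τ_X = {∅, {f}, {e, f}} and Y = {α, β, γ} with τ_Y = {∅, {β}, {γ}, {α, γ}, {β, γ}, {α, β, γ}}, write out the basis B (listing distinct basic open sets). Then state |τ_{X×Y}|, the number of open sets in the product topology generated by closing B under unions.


Basis B = {∅ × ∅, {f} × {β}, {f} × {γ}, {e, f} × {β}, {e, f} × {γ}, {f} × {α, γ}, {f} × {β, γ}, {f} × {α, β, γ}, {e, f} × {α, γ}, {e, f} × {β, γ}, {e, f} × {α, β, γ}}; |τ_{X×Y}| = 18.

Enumerate products U × V with U ∈ τ_X, V ∈ τ_Y (deduplicated):
  ∅ × ∅ = {} (∅)
  {f} × {β} = {(f,β)}
  {f} × {γ} = {(f,γ)}
  {e, f} × {β} = {(e,β), (f,β)}
  {e, f} × {γ} = {(e,γ), (f,γ)}
  {f} × {α, γ} = {(f,α), (f,γ)}
  {f} × {β, γ} = {(f,β), (f,γ)}
  {f} × {α, β, γ} = {(f,α), (f,β), (f,γ)}
  {e, f} × {α, γ} = {(e,α), (e,γ), (f,α), (f,γ)}
  {e, f} × {β, γ} = {(e,β), (e,γ), (f,β), (f,γ)}
  {e, f} × {α, β, γ} = {(e,α), (e,β), (e,γ), (f,α), (f,β), (f,γ)}
These 11 distinct sets form the basis B.
Close under arbitrary unions to get τ_{X×Y}; counting gives |τ_{X×Y}| = 18.


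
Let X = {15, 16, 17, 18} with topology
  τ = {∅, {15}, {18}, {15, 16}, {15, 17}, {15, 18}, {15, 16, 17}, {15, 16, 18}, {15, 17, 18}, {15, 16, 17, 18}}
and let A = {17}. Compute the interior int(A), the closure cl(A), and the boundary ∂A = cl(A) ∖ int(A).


int(A) = ∅, cl(A) = {17}, ∂A = {17}.

Closed sets in (X, τ) are complements of opens:
  closed(X, τ) = {∅, {16}, {17}, {18}, {16, 17}, {16, 18}, {17, 18}, {15, 16, 17}, {16, 17, 18}, {15, 16, 17, 18}}.
int(A) = ⋃ {U ∈ τ : U ⊆ A}. Opens contained in A: ∅.
Taking the union of these: int(A) = ∅.
cl(A) = ⋂ {C closed : A ⊆ C}. Closed sets containing A: {17}, {16, 17}, {17, 18}, {15, 16, 17}, {16, 17, 18}, {15, 16, 17, 18}.
Intersecting these: cl(A) = {17}.
∂A = cl(A) ∖ int(A) = {17} ∖ ∅ = {17}.


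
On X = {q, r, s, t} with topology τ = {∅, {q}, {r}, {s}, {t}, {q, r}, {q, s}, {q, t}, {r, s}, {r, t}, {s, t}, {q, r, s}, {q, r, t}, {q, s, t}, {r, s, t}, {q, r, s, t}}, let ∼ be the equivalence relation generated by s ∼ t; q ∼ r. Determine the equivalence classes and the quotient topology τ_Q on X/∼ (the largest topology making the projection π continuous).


X/∼ = {[q=r], [s=t]}; |τ_Q| = 4.

Equivalence classes: [q=r], [s=t].
Quotient map π: X → X/∼ sends q ↦ [q=r], r ↦ [q=r], s ↦ [s=t], t ↦ [s=t].
For each subset V ⊆ X/∼, compute π^{-1}(V) ⊆ X and check whether π^{-1}(V) ∈ τ. V is open in τ_Q iff π^{-1}(V) ∈ τ.
  V = {}: π^{-1}(V) = ∅ ∈ τ ✓.
  V = {[q=r]}: π^{-1}(V) = {q, r} ∈ τ ✓.
  V = {[s=t]}: π^{-1}(V) = {s, t} ∈ τ ✓.
  V = {[q=r], [s=t]}: π^{-1}(V) = {q, r, s, t} ∈ τ ✓.
Open sets in the quotient: τ_Q = {{}, {[q=r]}, {[s=t]}, {[q=r], [s=t]}} (4 elements).


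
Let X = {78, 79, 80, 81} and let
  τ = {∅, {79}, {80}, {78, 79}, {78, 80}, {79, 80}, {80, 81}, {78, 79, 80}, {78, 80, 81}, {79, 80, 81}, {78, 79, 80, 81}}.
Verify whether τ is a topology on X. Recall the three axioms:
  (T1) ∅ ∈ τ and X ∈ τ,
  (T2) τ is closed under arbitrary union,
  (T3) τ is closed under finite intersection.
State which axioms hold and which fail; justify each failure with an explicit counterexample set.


τ is NOT a topology on X.

Axiom (T1): ∅ ∈ τ? Yes; X ∈ τ? Yes.
Axiom (T2/T3): check pairwise unions and intersections of members of τ.
Counterexample for (T3): {78, 79} ∩ {78, 80} = {78} ∉ τ. Therefore τ is NOT a topology.


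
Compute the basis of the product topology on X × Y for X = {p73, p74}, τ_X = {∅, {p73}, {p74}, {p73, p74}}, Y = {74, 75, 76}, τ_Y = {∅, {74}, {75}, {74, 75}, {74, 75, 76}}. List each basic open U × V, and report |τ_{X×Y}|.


Basis B = {∅ × ∅, {p73} × {74}, {p73} × {75}, {p74} × {74}, {p74} × {75}, {p73} × {74, 75}, {p73, p74} × {74}, {p73, p74} × {75}, {p74} × {74, 75}, {p73} × {74, 75, 76}, {p74} × {74, 75, 76}, {p73, p74} × {74, 75}, {p73, p74} × {74, 75, 76}}; |τ_{X×Y}| = 25.

Enumerate products U × V with U ∈ τ_X, V ∈ τ_Y (deduplicated):
  ∅ × ∅ = {} (∅)
  {p73} × {74} = {(p73,74)}
  {p73} × {75} = {(p73,75)}
  {p74} × {74} = {(p74,74)}
  {p74} × {75} = {(p74,75)}
  {p73} × {74, 75} = {(p73,74), (p73,75)}
  {p73, p74} × {74} = {(p73,74), (p74,74)}
  {p73, p74} × {75} = {(p73,75), (p74,75)}
  {p74} × {74, 75} = {(p74,74), (p74,75)}
  {p73} × {74, 75, 76} = {(p73,74), (p73,75), (p73,76)}
  {p74} × {74, 75, 76} = {(p74,74), (p74,75), (p74,76)}
  {p73, p74} × {74, 75} = {(p73,74), (p73,75), (p74,74), (p74,75)}
  {p73, p74} × {74, 75, 76} = {(p73,74), (p73,75), (p73,76), (p74,74), (p74,75), (p74,76)}
These 13 distinct sets form the basis B.
Close under arbitrary unions to get τ_{X×Y}; counting gives |τ_{X×Y}| = 25.


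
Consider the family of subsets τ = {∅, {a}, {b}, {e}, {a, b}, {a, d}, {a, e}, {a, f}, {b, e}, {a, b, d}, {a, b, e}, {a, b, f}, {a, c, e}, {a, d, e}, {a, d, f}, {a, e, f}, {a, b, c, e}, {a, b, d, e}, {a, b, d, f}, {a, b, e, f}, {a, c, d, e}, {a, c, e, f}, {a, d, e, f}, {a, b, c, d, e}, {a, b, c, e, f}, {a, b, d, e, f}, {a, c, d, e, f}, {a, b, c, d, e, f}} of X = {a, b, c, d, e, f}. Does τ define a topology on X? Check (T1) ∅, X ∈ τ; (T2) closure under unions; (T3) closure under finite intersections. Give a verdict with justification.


τ IS a topology on X.

Axiom (T1): ∅ ∈ τ? Yes; X ∈ τ? Yes.
Axiom (T2/T3): check pairwise unions and intersections of members of τ.
All pairwise intersections and unions checked — each lies in τ. Therefore τ satisfies (T1), (T2), (T3): it IS a topology on X.


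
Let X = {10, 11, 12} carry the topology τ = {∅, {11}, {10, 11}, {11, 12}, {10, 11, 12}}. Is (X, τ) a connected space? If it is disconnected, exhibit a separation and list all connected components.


(X, τ) is connected.

Find clopen sets (U ∈ τ with X ∖ U ∈ τ):
  U = ∅, X ∖ U = {10, 11, 12} — both open, so U is clopen.
  U = {10, 11, 12}, X ∖ U = ∅ — both open, so U is clopen.
Only trivial clopens (∅ and X) exist, so (X, τ) is connected.
Compute connected components by grouping points that agree on all clopens:
  component: {10, 11, 12}


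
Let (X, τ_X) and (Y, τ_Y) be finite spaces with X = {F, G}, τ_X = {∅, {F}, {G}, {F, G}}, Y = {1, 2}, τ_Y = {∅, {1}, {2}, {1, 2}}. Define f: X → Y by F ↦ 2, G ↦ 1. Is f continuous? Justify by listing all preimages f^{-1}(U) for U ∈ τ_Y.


f IS continuous.

Compute f^{-1}(U) for each U ∈ τ_Y:
  U = ∅: f^{-1}(U) = ∅ ∈ τ_X ✓.
  U = {1}: f^{-1}(U) = {G} ∈ τ_X ✓.
  U = {2}: f^{-1}(U) = {F} ∈ τ_X ✓.
  U = {1, 2}: f^{-1}(U) = {F, G} ∈ τ_X ✓.
Every preimage lies in τ_X, so f IS continuous.


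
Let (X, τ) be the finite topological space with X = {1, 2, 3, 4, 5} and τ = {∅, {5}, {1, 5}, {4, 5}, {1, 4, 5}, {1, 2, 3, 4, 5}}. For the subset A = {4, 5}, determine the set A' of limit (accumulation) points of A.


A' = {1, 2, 3, 4}

For each x ∈ X, list the open sets U ∈ τ with x ∈ U, then check whether U ∩ (A ∖ {x}) ≠ ∅ for every such U.
  x = 1: opens ∋ x are {1, 5}, {1, 4, 5}, {1, 2, 3, 4, 5}; each meets A ∖ {1}, so x IS a limit point.
  x = 2: opens ∋ x are {1, 2, 3, 4, 5}; each meets A ∖ {2}, so x IS a limit point.
  x = 3: opens ∋ x are {1, 2, 3, 4, 5}; each meets A ∖ {3}, so x IS a limit point.
  x = 4: opens ∋ x are {4, 5}, {1, 4, 5}, {1, 2, 3, 4, 5}; each meets A ∖ {4}, so x IS a limit point.
  x = 5: open {5} ∋ x has {5} ∩ (A ∖ {5}) = ∅, so x is NOT a limit point.
Collecting: A' = {1, 2, 3, 4}.


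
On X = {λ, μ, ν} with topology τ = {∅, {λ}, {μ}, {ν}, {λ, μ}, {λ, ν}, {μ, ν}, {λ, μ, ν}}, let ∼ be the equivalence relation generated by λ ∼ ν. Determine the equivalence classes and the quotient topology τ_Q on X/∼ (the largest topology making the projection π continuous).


X/∼ = {[λ=ν], [μ]}; |τ_Q| = 4.

Equivalence classes: [λ=ν], [μ].
Quotient map π: X → X/∼ sends λ ↦ [λ=ν], μ ↦ [μ], ν ↦ [λ=ν].
For each subset V ⊆ X/∼, compute π^{-1}(V) ⊆ X and check whether π^{-1}(V) ∈ τ. V is open in τ_Q iff π^{-1}(V) ∈ τ.
  V = {}: π^{-1}(V) = ∅ ∈ τ ✓.
  V = {[λ=ν]}: π^{-1}(V) = {λ, ν} ∈ τ ✓.
  V = {[μ]}: π^{-1}(V) = {μ} ∈ τ ✓.
  V = {[λ=ν], [μ]}: π^{-1}(V) = {λ, μ, ν} ∈ τ ✓.
Open sets in the quotient: τ_Q = {{}, {[λ=ν]}, {[μ]}, {[λ=ν], [μ]}} (4 elements).


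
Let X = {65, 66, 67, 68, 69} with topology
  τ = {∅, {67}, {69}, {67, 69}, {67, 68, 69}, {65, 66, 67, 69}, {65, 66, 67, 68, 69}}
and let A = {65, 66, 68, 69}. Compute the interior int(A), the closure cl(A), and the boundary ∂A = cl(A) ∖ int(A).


int(A) = {69}, cl(A) = {65, 66, 68, 69}, ∂A = {65, 66, 68}.

Closed sets in (X, τ) are complements of opens:
  closed(X, τ) = {∅, {68}, {65, 66}, {65, 66, 68}, {65, 66, 67, 68}, {65, 66, 68, 69}, {65, 66, 67, 68, 69}}.
int(A) = ⋃ {U ∈ τ : U ⊆ A}. Opens contained in A: ∅, {69}.
Taking the union of these: int(A) = {69}.
cl(A) = ⋂ {C closed : A ⊆ C}. Closed sets containing A: {65, 66, 68, 69}, {65, 66, 67, 68, 69}.
Intersecting these: cl(A) = {65, 66, 68, 69}.
∂A = cl(A) ∖ int(A) = {65, 66, 68, 69} ∖ {69} = {65, 66, 68}.
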